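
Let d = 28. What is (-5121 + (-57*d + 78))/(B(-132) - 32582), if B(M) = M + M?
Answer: 6639/32846 ≈ 0.20213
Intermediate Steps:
B(M) = 2*M
(-5121 + (-57*d + 78))/(B(-132) - 32582) = (-5121 + (-57*28 + 78))/(2*(-132) - 32582) = (-5121 + (-1596 + 78))/(-264 - 32582) = (-5121 - 1518)/(-32846) = -6639*(-1/32846) = 6639/32846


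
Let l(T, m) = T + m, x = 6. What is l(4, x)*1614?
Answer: 16140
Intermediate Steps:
l(4, x)*1614 = (4 + 6)*1614 = 10*1614 = 16140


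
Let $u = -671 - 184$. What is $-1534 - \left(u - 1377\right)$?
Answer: $698$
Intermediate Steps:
$u = -855$
$-1534 - \left(u - 1377\right) = -1534 - \left(-855 - 1377\right) = -1534 - -2232 = -1534 + 2232 = 698$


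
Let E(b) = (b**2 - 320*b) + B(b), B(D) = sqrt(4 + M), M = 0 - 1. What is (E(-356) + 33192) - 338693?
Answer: -64845 + sqrt(3) ≈ -64843.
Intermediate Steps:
M = -1
B(D) = sqrt(3) (B(D) = sqrt(4 - 1) = sqrt(3))
E(b) = sqrt(3) + b**2 - 320*b (E(b) = (b**2 - 320*b) + sqrt(3) = sqrt(3) + b**2 - 320*b)
(E(-356) + 33192) - 338693 = ((sqrt(3) + (-356)**2 - 320*(-356)) + 33192) - 338693 = ((sqrt(3) + 126736 + 113920) + 33192) - 338693 = ((240656 + sqrt(3)) + 33192) - 338693 = (273848 + sqrt(3)) - 338693 = -64845 + sqrt(3)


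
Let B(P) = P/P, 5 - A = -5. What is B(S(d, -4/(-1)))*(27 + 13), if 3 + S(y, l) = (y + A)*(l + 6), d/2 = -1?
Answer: 40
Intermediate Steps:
d = -2 (d = 2*(-1) = -2)
A = 10 (A = 5 - 1*(-5) = 5 + 5 = 10)
S(y, l) = -3 + (6 + l)*(10 + y) (S(y, l) = -3 + (y + 10)*(l + 6) = -3 + (10 + y)*(6 + l) = -3 + (6 + l)*(10 + y))
B(P) = 1
B(S(d, -4/(-1)))*(27 + 13) = 1*(27 + 13) = 1*40 = 40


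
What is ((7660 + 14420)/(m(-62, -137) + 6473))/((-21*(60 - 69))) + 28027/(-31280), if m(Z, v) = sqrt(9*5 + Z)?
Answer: (-1765701*sqrt(17) + 11199161773*I)/(1970640*(sqrt(17) - 6473*I)) ≈ -0.87796 - 1.1496e-5*I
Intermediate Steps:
m(Z, v) = sqrt(45 + Z)
((7660 + 14420)/(m(-62, -137) + 6473))/((-21*(60 - 69))) + 28027/(-31280) = ((7660 + 14420)/(sqrt(45 - 62) + 6473))/((-21*(60 - 69))) + 28027/(-31280) = (22080/(sqrt(-17) + 6473))/((-21*(-9))) + 28027*(-1/31280) = (22080/(I*sqrt(17) + 6473))/189 - 28027/31280 = (22080/(6473 + I*sqrt(17)))*(1/189) - 28027/31280 = 7360/(63*(6473 + I*sqrt(17))) - 28027/31280 = -28027/31280 + 7360/(63*(6473 + I*sqrt(17)))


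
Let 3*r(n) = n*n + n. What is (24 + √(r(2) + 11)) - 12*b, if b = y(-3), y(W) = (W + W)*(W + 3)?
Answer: 24 + √13 ≈ 27.606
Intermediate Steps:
r(n) = n/3 + n²/3 (r(n) = (n*n + n)/3 = (n² + n)/3 = (n + n²)/3 = n/3 + n²/3)
y(W) = 2*W*(3 + W) (y(W) = (2*W)*(3 + W) = 2*W*(3 + W))
b = 0 (b = 2*(-3)*(3 - 3) = 2*(-3)*0 = 0)
(24 + √(r(2) + 11)) - 12*b = (24 + √((⅓)*2*(1 + 2) + 11)) - 12*0 = (24 + √((⅓)*2*3 + 11)) + 0 = (24 + √(2 + 11)) + 0 = (24 + √13) + 0 = 24 + √13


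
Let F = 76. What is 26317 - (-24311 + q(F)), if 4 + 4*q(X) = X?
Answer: 50610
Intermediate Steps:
q(X) = -1 + X/4
26317 - (-24311 + q(F)) = 26317 - (-24311 + (-1 + (1/4)*76)) = 26317 - (-24311 + (-1 + 19)) = 26317 - (-24311 + 18) = 26317 - 1*(-24293) = 26317 + 24293 = 50610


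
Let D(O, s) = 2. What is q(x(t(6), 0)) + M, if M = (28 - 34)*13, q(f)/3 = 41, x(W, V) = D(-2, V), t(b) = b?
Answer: 45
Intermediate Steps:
x(W, V) = 2
q(f) = 123 (q(f) = 3*41 = 123)
M = -78 (M = -6*13 = -78)
q(x(t(6), 0)) + M = 123 - 78 = 45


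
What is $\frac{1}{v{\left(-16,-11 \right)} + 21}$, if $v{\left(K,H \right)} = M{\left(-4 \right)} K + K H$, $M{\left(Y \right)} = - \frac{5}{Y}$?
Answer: $\frac{1}{177} \approx 0.0056497$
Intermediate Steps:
$v{\left(K,H \right)} = \frac{5 K}{4} + H K$ ($v{\left(K,H \right)} = - \frac{5}{-4} K + K H = \left(-5\right) \left(- \frac{1}{4}\right) K + H K = \frac{5 K}{4} + H K$)
$\frac{1}{v{\left(-16,-11 \right)} + 21} = \frac{1}{\frac{1}{4} \left(-16\right) \left(5 + 4 \left(-11\right)\right) + 21} = \frac{1}{\frac{1}{4} \left(-16\right) \left(5 - 44\right) + 21} = \frac{1}{\frac{1}{4} \left(-16\right) \left(-39\right) + 21} = \frac{1}{156 + 21} = \frac{1}{177}$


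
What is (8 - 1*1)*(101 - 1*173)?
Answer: -504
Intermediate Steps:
(8 - 1*1)*(101 - 1*173) = (8 - 1)*(101 - 173) = 7*(-72) = -504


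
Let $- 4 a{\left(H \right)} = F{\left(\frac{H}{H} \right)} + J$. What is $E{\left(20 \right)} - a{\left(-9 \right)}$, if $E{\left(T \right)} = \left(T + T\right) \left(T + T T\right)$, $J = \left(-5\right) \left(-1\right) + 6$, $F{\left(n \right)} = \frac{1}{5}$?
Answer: $\frac{84014}{5} \approx 16803.0$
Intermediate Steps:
$F{\left(n \right)} = \frac{1}{5}$
$J = 11$ ($J = 5 + 6 = 11$)
$a{\left(H \right)} = - \frac{14}{5}$ ($a{\left(H \right)} = - \frac{\frac{1}{5} + 11}{4} = \left(- \frac{1}{4}\right) \frac{56}{5} = - \frac{14}{5}$)
$E{\left(T \right)} = 2 T \left(T + T^{2}\right)$
$E{\left(20 \right)} - a{\left(-9 \right)} = 2 \cdot 20^{2} \left(1 + 20\right) - - \frac{14}{5} = 2 \cdot 400 \cdot 21 + \frac{14}{5} = 16800 + \frac{14}{5} = \frac{84014}{5}$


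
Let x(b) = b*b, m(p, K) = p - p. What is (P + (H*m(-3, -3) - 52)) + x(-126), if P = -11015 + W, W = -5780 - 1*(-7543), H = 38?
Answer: 6572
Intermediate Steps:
m(p, K) = 0
W = 1763 (W = -5780 + 7543 = 1763)
x(b) = b²
P = -9252 (P = -11015 + 1763 = -9252)
(P + (H*m(-3, -3) - 52)) + x(-126) = (-9252 + (38*0 - 52)) + (-126)² = (-9252 + (0 - 52)) + 15876 = (-9252 - 52) + 15876 = -9304 + 15876 = 6572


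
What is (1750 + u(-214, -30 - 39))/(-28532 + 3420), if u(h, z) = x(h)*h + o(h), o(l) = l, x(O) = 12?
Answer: 3/73 ≈ 0.041096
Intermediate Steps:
u(h, z) = 13*h (u(h, z) = 12*h + h = 13*h)
(1750 + u(-214, -30 - 39))/(-28532 + 3420) = (1750 + 13*(-214))/(-28532 + 3420) = (1750 - 2782)/(-25112) = -1032*(-1/25112) = 3/73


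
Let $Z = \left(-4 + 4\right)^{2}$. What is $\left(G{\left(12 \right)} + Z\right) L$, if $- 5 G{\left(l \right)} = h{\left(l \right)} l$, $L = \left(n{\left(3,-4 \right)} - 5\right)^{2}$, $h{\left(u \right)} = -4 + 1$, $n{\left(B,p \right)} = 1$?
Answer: $\frac{576}{5} \approx 115.2$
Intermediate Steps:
$h{\left(u \right)} = -3$
$L = 16$ ($L = \left(1 - 5\right)^{2} = \left(-4\right)^{2} = 16$)
$G{\left(l \right)} = \frac{3 l}{5}$ ($G{\left(l \right)} = - \frac{\left(-3\right) l}{5} = \frac{3 l}{5}$)
$Z = 0$ ($Z = 0^{2} = 0$)
$\left(G{\left(12 \right)} + Z\right) L = \left(\frac{3}{5} \cdot 12 + 0\right) 16 = \left(\frac{36}{5} + 0\right) 16 = \frac{36}{5} \cdot 16 = \frac{576}{5}$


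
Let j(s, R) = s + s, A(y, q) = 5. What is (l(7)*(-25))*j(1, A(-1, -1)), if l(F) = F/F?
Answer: -50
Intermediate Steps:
l(F) = 1
j(s, R) = 2*s
(l(7)*(-25))*j(1, A(-1, -1)) = (1*(-25))*(2*1) = -25*2 = -50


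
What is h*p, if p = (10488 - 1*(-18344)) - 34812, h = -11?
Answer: 65780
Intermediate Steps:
p = -5980 (p = (10488 + 18344) - 34812 = 28832 - 34812 = -5980)
h*p = -11*(-5980) = 65780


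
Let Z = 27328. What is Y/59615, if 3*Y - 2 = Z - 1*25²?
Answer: 5341/35769 ≈ 0.14932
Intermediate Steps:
Y = 26705/3 (Y = ⅔ + (27328 - 1*25²)/3 = ⅔ + (27328 - 1*625)/3 = ⅔ + (27328 - 625)/3 = ⅔ + (⅓)*26703 = ⅔ + 8901 = 26705/3 ≈ 8901.7)
Y/59615 = (26705/3)/59615 = (26705/3)*(1/59615) = 5341/35769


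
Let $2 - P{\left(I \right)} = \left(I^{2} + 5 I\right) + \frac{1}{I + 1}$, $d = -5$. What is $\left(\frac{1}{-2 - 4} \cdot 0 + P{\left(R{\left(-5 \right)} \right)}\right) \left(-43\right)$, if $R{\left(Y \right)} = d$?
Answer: $- \frac{387}{4} \approx -96.75$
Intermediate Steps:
$R{\left(Y \right)} = -5$
$P{\left(I \right)} = 2 - I^{2} - \frac{1}{1 + I} - 5 I$ ($P{\left(I \right)} = 2 - \left(\left(I^{2} + 5 I\right) + \frac{1}{I + 1}\right) = 2 - \left(\left(I^{2} + 5 I\right) + \frac{1}{1 + I}\right) = 2 - \left(I^{2} + \frac{1}{1 + I} + 5 I\right) = 2 - I^{2} - \frac{1}{1 + I} - 5 I$)
$\left(\frac{1}{-2 - 4} \cdot 0 + P{\left(R{\left(-5 \right)} \right)}\right) \left(-43\right) = \left(\frac{1}{-2 - 4} \cdot 0 + \frac{1 - \left(-5\right)^{3} - 6 \left(-5\right)^{2} - -15}{1 - 5}\right) \left(-43\right) = \left(\frac{1}{-6} \cdot 0 + \frac{1 - -125 - 150 + 15}{-4}\right) \left(-43\right) = \left(\left(- \frac{1}{6}\right) 0 - \frac{1 + 125 - 150 + 15}{4}\right) \left(-43\right) = \left(0 - - \frac{9}{4}\right) \left(-43\right) = \left(0 + \frac{9}{4}\right) \left(-43\right) = \frac{9}{4} \left(-43\right) = - \frac{387}{4}$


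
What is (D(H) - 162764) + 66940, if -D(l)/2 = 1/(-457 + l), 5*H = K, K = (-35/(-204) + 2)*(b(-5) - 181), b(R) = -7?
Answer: -6581000417/68678 ≈ -95824.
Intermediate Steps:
K = -20821/51 (K = (-35/(-204) + 2)*(-7 - 181) = (-35*(-1/204) + 2)*(-188) = (35/204 + 2)*(-188) = (443/204)*(-188) = -20821/51 ≈ -408.25)
H = -20821/255 (H = (⅕)*(-20821/51) = -20821/255 ≈ -81.651)
D(l) = -2/(-457 + l)
(D(H) - 162764) + 66940 = (-2/(-457 - 20821/255) - 162764) + 66940 = (-2/(-137356/255) - 162764) + 66940 = (-2*(-255/137356) - 162764) + 66940 = (255/68678 - 162764) + 66940 = -11178305737/68678 + 66940 = -6581000417/68678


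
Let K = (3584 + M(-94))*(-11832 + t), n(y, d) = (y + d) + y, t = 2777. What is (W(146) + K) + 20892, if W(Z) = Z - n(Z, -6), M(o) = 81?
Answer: -33165823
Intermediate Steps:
n(y, d) = d + 2*y (n(y, d) = (d + y) + y = d + 2*y)
W(Z) = 6 - Z (W(Z) = Z - (-6 + 2*Z) = Z + (6 - 2*Z) = 6 - Z)
K = -33186575 (K = (3584 + 81)*(-11832 + 2777) = 3665*(-9055) = -33186575)
(W(146) + K) + 20892 = ((6 - 1*146) - 33186575) + 20892 = ((6 - 146) - 33186575) + 20892 = (-140 - 33186575) + 20892 = -33186715 + 20892 = -33165823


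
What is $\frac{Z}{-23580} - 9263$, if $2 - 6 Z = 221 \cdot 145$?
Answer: $- \frac{436832399}{47160} \approx -9262.8$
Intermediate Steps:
$Z = - \frac{10681}{2}$ ($Z = \frac{1}{3} - \frac{221 \cdot 145}{6} = \frac{1}{3} - \frac{32045}{6} = - \frac{10681}{2} \approx -5340.5$)
$\frac{Z}{-23580} - 9263 = - \frac{10681}{2 \left(-23580\right)} - 9263 = \left(- \frac{10681}{2}\right) \left(- \frac{1}{23580}\right) - 9263 = \frac{10681}{47160} - 9263 = - \frac{436832399}{47160}$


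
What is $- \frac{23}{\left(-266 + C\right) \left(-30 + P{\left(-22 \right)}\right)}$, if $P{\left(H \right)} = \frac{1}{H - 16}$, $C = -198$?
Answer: $- \frac{437}{264712} \approx -0.0016509$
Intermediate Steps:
$P{\left(H \right)} = \frac{1}{-16 + H}$
$- \frac{23}{\left(-266 + C\right) \left(-30 + P{\left(-22 \right)}\right)} = - \frac{23}{\left(-266 - 198\right) \left(-30 + \frac{1}{-16 - 22}\right)} = - \frac{23}{\left(-464\right) \left(-30 + \frac{1}{-38}\right)} = - \frac{23}{\left(-464\right) \left(-30 - \frac{1}{38}\right)} = - \frac{23}{\left(-464\right) \left(- \frac{1141}{38}\right)} = - \frac{23}{\frac{264712}{19}} = \left(-23\right) \frac{19}{264712} = - \frac{437}{264712}$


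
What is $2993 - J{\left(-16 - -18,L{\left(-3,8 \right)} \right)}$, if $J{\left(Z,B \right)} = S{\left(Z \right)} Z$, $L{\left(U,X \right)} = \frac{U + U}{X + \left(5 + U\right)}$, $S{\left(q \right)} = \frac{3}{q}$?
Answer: $2990$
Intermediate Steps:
$L{\left(U,X \right)} = \frac{2 U}{5 + U + X}$
$J{\left(Z,B \right)} = 3$ ($J{\left(Z,B \right)} = \frac{3}{Z} Z = 3$)
$2993 - J{\left(-16 - -18,L{\left(-3,8 \right)} \right)} = 2993 - 3 = 2990$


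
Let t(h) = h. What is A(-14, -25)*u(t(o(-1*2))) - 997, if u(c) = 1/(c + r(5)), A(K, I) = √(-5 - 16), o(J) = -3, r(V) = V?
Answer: -997 + I*√21/2 ≈ -997.0 + 2.2913*I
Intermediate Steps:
A(K, I) = I*√21 (A(K, I) = √(-21) = I*√21)
u(c) = 1/(5 + c) (u(c) = 1/(c + 5) = 1/(5 + c))
A(-14, -25)*u(t(o(-1*2))) - 997 = (I*√21)/(5 - 3) - 997 = (I*√21)/2 - 997 = (I*√21)*(½) - 997 = I*√21/2 - 997 = -997 + I*√21/2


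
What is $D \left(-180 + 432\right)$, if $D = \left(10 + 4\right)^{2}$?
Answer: $49392$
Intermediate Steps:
$D = 196$ ($D = 14^{2} = 196$)
$D \left(-180 + 432\right) = 196 \left(-180 + 432\right) = 196 \cdot 252 = 49392$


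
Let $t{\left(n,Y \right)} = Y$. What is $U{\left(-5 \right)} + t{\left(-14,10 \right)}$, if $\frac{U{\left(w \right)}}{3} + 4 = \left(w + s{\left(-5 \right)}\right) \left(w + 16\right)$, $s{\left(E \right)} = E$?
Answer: $-332$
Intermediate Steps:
$U{\left(w \right)} = -12 + 3 \left(-5 + w\right) \left(16 + w\right)$ ($U{\left(w \right)} = -12 + 3 \left(w - 5\right) \left(w + 16\right) = -12 + 3 \left(-5 + w\right) \left(16 + w\right)$)
$U{\left(-5 \right)} + t{\left(-14,10 \right)} = \left(-252 + 3 \left(-5\right)^{2} + 33 \left(-5\right)\right) + 10 = \left(-252 + 3 \cdot 25 - 165\right) + 10 = \left(-252 + 75 - 165\right) + 10 = -342 + 10 = -332$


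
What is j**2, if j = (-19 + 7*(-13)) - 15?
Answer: 15625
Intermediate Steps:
j = -125 (j = (-19 - 91) - 15 = -110 - 15 = -125)
j**2 = (-125)**2 = 15625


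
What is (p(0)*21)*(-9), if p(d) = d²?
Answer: 0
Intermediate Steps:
(p(0)*21)*(-9) = (0²*21)*(-9) = (0*21)*(-9) = 0*(-9) = 0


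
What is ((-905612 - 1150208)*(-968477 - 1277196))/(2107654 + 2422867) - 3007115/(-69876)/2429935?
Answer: 156777701334235806469703/153851181631545852 ≈ 1.0190e+6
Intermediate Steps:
((-905612 - 1150208)*(-968477 - 1277196))/(2107654 + 2422867) - 3007115/(-69876)/2429935 = -2055820*(-2245673)/4530521 - 3007115*(-1/69876)*(1/2429935) = 4616699466860*(1/4530521) + (3007115/69876)*(1/2429935) = 4616699466860/4530521 + 601423/33958827612 = 156777701334235806469703/153851181631545852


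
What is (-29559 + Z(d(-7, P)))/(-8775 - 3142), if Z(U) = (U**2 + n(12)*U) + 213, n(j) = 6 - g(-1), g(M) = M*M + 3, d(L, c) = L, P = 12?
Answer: 29311/11917 ≈ 2.4596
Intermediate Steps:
g(M) = 3 + M**2 (g(M) = M**2 + 3 = 3 + M**2)
n(j) = 2 (n(j) = 6 - (3 + (-1)**2) = 6 - (3 + 1) = 6 - 1*4 = 6 - 4 = 2)
Z(U) = 213 + U**2 + 2*U (Z(U) = (U**2 + 2*U) + 213 = 213 + U**2 + 2*U)
(-29559 + Z(d(-7, P)))/(-8775 - 3142) = (-29559 + (213 + (-7)**2 + 2*(-7)))/(-8775 - 3142) = (-29559 + (213 + 49 - 14))/(-11917) = (-29559 + 248)*(-1/11917) = -29311*(-1/11917) = 29311/11917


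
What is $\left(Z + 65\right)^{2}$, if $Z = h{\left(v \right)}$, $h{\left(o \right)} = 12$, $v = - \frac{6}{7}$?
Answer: $5929$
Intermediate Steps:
$v = - \frac{6}{7}$ ($v = \left(-6\right) \frac{1}{7} = - \frac{6}{7} \approx -0.85714$)
$Z = 12$
$\left(Z + 65\right)^{2} = \left(12 + 65\right)^{2} = 77^{2} = 5929$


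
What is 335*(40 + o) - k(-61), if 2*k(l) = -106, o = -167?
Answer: -42492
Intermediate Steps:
k(l) = -53 (k(l) = (1/2)*(-106) = -53)
335*(40 + o) - k(-61) = 335*(40 - 167) - 1*(-53) = 335*(-127) + 53 = -42545 + 53 = -42492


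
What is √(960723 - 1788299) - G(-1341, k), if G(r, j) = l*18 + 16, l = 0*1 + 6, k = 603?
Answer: -124 + 2*I*√206894 ≈ -124.0 + 909.71*I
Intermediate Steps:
l = 6 (l = 0 + 6 = 6)
G(r, j) = 124 (G(r, j) = 6*18 + 16 = 108 + 16 = 124)
√(960723 - 1788299) - G(-1341, k) = √(960723 - 1788299) - 1*124 = √(-827576) - 124 = 2*I*√206894 - 124 = -124 + 2*I*√206894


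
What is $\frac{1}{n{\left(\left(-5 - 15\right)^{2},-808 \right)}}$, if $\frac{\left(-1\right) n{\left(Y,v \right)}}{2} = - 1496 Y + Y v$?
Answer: $\frac{1}{1843200} \approx 5.4253 \cdot 10^{-7}$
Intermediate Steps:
$n{\left(Y,v \right)} = 2992 Y - 2 Y v$ ($n{\left(Y,v \right)} = - 2 \left(- 1496 Y + Y v\right) = 2992 Y - 2 Y v$)
$\frac{1}{n{\left(\left(-5 - 15\right)^{2},-808 \right)}} = \frac{1}{2 \left(-5 - 15\right)^{2} \left(1496 - -808\right)} = \frac{1}{2 \left(-20\right)^{2} \left(1496 + 808\right)} = \frac{1}{2 \cdot 400 \cdot 2304} = \frac{1}{1843200}$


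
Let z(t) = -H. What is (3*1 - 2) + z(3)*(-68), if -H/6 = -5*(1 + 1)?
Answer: 4081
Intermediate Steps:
H = 60 (H = -(-30)*(1 + 1) = -(-30)*2 = -6*(-10) = 60)
z(t) = -60 (z(t) = -1*60 = -60)
(3*1 - 2) + z(3)*(-68) = (3*1 - 2) - 60*(-68) = (3 - 2) + 4080 = 1 + 4080 = 4081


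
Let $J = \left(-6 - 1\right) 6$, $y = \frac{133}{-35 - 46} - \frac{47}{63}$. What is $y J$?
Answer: $\frac{2708}{27} \approx 100.3$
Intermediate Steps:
$y = - \frac{1354}{567}$ ($y = \frac{133}{-81} - \frac{47}{63} = 133 \left(- \frac{1}{81}\right) - \frac{47}{63} = - \frac{133}{81} - \frac{47}{63} = - \frac{1354}{567} \approx -2.388$)
$J = -42$ ($J = \left(-7\right) 6 = -42$)
$y J = \left(- \frac{1354}{567}\right) \left(-42\right) = \frac{2708}{27}$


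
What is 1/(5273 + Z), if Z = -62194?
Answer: -1/56921 ≈ -1.7568e-5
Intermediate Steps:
1/(5273 + Z) = 1/(5273 - 62194) = 1/(-56921) = -1/56921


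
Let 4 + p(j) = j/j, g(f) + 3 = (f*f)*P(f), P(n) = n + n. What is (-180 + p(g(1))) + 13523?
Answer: 13340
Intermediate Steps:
P(n) = 2*n
g(f) = -3 + 2*f³ (g(f) = -3 + (f*f)*(2*f) = -3 + f²*(2*f) = -3 + 2*f³)
p(j) = -3 (p(j) = -4 + j/j = -4 + 1 = -3)
(-180 + p(g(1))) + 13523 = (-180 - 3) + 13523 = -183 + 13523 = 13340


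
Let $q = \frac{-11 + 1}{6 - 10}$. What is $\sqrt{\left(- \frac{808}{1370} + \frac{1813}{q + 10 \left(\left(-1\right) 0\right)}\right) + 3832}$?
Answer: $\frac{\sqrt{2138075430}}{685} \approx 67.503$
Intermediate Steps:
$q = \frac{5}{2}$ ($q = - \frac{10}{-4} = \left(-10\right) \left(- \frac{1}{4}\right) = \frac{5}{2} \approx 2.5$)
$\sqrt{\left(- \frac{808}{1370} + \frac{1813}{q + 10 \left(\left(-1\right) 0\right)}\right) + 3832} = \sqrt{\left(- \frac{808}{1370} + \frac{1813}{\frac{5}{2} + 10 \left(\left(-1\right) 0\right)}\right) + 3832} = \sqrt{\left(\left(-808\right) \frac{1}{1370} + \frac{1813}{\frac{5}{2} + 10 \cdot 0}\right) + 3832} = \sqrt{\left(- \frac{404}{685} + \frac{1813}{\frac{5}{2} + 0}\right) + 3832} = \sqrt{\left(- \frac{404}{685} + \frac{1813}{\frac{5}{2}}\right) + 3832} = \sqrt{\left(- \frac{404}{685} + 1813 \cdot \frac{2}{5}\right) + 3832} = \sqrt{\left(- \frac{404}{685} + \frac{3626}{5}\right) + 3832} = \sqrt{\frac{496358}{685} + 3832} = \sqrt{\frac{3121278}{685}} = \frac{\sqrt{2138075430}}{685}$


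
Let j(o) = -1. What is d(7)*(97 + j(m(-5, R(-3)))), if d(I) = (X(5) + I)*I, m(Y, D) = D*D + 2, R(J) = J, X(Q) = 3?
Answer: 6720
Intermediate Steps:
m(Y, D) = 2 + D**2 (m(Y, D) = D**2 + 2 = 2 + D**2)
d(I) = I*(3 + I) (d(I) = (3 + I)*I = I*(3 + I))
d(7)*(97 + j(m(-5, R(-3)))) = (7*(3 + 7))*(97 - 1) = (7*10)*96 = 70*96 = 6720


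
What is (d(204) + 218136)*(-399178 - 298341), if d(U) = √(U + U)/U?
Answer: -152154004584 - 697519*√102/102 ≈ -1.5215e+11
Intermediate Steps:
d(U) = √2/√U (d(U) = √(2*U)/U = (√2*√U)/U = √2/√U)
(d(204) + 218136)*(-399178 - 298341) = (√2/√204 + 218136)*(-399178 - 298341) = (√2*(√51/102) + 218136)*(-697519) = (√102/102 + 218136)*(-697519) = (218136 + √102/102)*(-697519) = -152154004584 - 697519*√102/102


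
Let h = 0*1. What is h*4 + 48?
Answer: 48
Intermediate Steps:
h = 0
h*4 + 48 = 0*4 + 48 = 0 + 48 = 48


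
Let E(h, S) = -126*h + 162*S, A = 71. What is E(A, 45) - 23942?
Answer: -25598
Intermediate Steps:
E(A, 45) - 23942 = (-126*71 + 162*45) - 23942 = (-8946 + 7290) - 23942 = -1656 - 23942 = -25598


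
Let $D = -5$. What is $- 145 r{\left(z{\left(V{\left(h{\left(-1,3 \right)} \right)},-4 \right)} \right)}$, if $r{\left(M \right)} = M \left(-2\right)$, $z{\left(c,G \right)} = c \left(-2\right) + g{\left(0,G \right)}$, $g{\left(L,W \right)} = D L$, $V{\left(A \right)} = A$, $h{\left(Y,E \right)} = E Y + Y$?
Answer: $2320$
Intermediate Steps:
$h{\left(Y,E \right)} = Y + E Y$
$g{\left(L,W \right)} = - 5 L$
$z{\left(c,G \right)} = - 2 c$ ($z{\left(c,G \right)} = c \left(-2\right) - 0 = - 2 c + 0 = - 2 c$)
$r{\left(M \right)} = - 2 M$
$- 145 r{\left(z{\left(V{\left(h{\left(-1,3 \right)} \right)},-4 \right)} \right)} = - 145 \left(- 2 \left(- 2 \left(- (1 + 3)\right)\right)\right) = - 145 \left(- 2 \left(- 2 \left(\left(-1\right) 4\right)\right)\right) = - 145 \left(- 2 \left(\left(-2\right) \left(-4\right)\right)\right) = - 145 \left(\left(-2\right) 8\right) = \left(-145\right) \left(-16\right) = 2320$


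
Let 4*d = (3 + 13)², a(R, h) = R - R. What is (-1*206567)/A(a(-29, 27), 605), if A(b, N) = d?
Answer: -206567/64 ≈ -3227.6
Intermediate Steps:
a(R, h) = 0
d = 64 (d = (3 + 13)²/4 = (¼)*16² = (¼)*256 = 64)
A(b, N) = 64
(-1*206567)/A(a(-29, 27), 605) = -1*206567/64 = -206567*1/64 = -206567/64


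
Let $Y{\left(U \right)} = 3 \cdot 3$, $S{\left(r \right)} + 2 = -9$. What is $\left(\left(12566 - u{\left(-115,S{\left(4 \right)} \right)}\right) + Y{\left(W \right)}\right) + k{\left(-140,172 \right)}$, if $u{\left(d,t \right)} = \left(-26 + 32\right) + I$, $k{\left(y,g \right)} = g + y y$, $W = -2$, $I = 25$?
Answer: $32316$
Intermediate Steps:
$S{\left(r \right)} = -11$ ($S{\left(r \right)} = -2 - 9 = -11$)
$k{\left(y,g \right)} = g + y^{2}$
$u{\left(d,t \right)} = 31$ ($u{\left(d,t \right)} = \left(-26 + 32\right) + 25 = 6 + 25 = 31$)
$Y{\left(U \right)} = 9$
$\left(\left(12566 - u{\left(-115,S{\left(4 \right)} \right)}\right) + Y{\left(W \right)}\right) + k{\left(-140,172 \right)} = \left(\left(12566 - 31\right) + 9\right) + \left(172 + \left(-140\right)^{2}\right) = \left(\left(12566 - 31\right) + 9\right) + \left(172 + 19600\right) = \left(12535 + 9\right) + 19772 = 12544 + 19772 = 32316$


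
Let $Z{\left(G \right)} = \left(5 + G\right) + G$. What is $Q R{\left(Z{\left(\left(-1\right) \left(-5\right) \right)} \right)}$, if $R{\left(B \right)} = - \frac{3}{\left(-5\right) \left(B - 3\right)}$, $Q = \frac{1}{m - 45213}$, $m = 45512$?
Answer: $\frac{1}{5980} \approx 0.00016722$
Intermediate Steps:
$Z{\left(G \right)} = 5 + 2 G$
$Q = \frac{1}{299}$ ($Q = \frac{1}{45512 - 45213} = \frac{1}{299} \approx 0.0033445$)
$R{\left(B \right)} = - \frac{3}{15 - 5 B}$ ($R{\left(B \right)} = - \frac{3}{\left(-5\right) \left(-3 + B\right)} = - \frac{3}{15 - 5 B}$)
$Q R{\left(Z{\left(\left(-1\right) \left(-5\right) \right)} \right)} = \frac{\frac{3}{5} \frac{1}{-3 + \left(5 + 2 \left(\left(-1\right) \left(-5\right)\right)\right)}}{299} = \frac{\frac{3}{5} \frac{1}{-3 + \left(5 + 2 \cdot 5\right)}}{299} = \frac{\frac{3}{5} \frac{1}{-3 + \left(5 + 10\right)}}{299} = \frac{\frac{3}{5} \frac{1}{-3 + 15}}{299} = \frac{\frac{3}{5} \cdot \frac{1}{12}}{299} = \frac{1}{299} \cdot \frac{1}{20} = \frac{1}{5980}$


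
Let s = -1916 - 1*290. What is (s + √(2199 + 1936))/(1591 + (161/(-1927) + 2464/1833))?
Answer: -82893759/59831584 + 75153*√4135/119663168 ≈ -1.3451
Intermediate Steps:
s = -2206 (s = -1916 - 290 = -2206)
(s + √(2199 + 1936))/(1591 + (161/(-1927) + 2464/1833)) = (-2206 + √(2199 + 1936))/(1591 + (161/(-1927) + 2464/1833)) = (-2206 + √4135)/(1591 + (161*(-1/1927) + 2464*(1/1833))) = (-2206 + √4135)/(1591 + (-161/1927 + 2464/1833)) = (-2206 + √4135)/(1591 + 94745/75153) = (-2206 + √4135)/(119663168/75153) = (-2206 + √4135)*(75153/119663168) = -82893759/59831584 + 75153*√4135/119663168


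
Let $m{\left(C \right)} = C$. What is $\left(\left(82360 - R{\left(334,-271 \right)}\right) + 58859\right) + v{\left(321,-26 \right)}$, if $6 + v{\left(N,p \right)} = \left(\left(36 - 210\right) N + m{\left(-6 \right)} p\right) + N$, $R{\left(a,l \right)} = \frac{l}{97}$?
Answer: $\frac{8326363}{97} \approx 85839.0$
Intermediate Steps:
$R{\left(a,l \right)} = \frac{l}{97}$ ($R{\left(a,l \right)} = l \frac{1}{97} = \frac{l}{97}$)
$v{\left(N,p \right)} = -6 - 173 N - 6 p$ ($v{\left(N,p \right)} = -6 + \left(\left(\left(36 - 210\right) N - 6 p\right) + N\right) = -6 - \left(6 p + 173 N\right) = -6 - 173 N - 6 p$)
$\left(\left(82360 - R{\left(334,-271 \right)}\right) + 58859\right) + v{\left(321,-26 \right)} = \left(\left(82360 - \frac{1}{97} \left(-271\right)\right) + 58859\right) - 55383 = \left(\left(82360 - - \frac{271}{97}\right) + 58859\right) - 55383 = \left(\left(82360 + \frac{271}{97}\right) + 58859\right) - 55383 = \left(\frac{7989191}{97} + 58859\right) - 55383 = \frac{13698514}{97} - 55383 = \frac{8326363}{97}$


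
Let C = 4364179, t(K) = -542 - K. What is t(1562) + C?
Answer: 4362075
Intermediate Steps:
t(1562) + C = (-542 - 1*1562) + 4364179 = (-542 - 1562) + 4364179 = -2104 + 4364179 = 4362075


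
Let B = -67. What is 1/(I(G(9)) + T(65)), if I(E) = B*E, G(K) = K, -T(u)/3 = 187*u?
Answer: -1/37068 ≈ -2.6977e-5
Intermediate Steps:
T(u) = -561*u
I(E) = -67*E
1/(I(G(9)) + T(65)) = 1/(-67*9 - 561*65) = 1/(-603 - 36465) = 1/(-37068) = -1/37068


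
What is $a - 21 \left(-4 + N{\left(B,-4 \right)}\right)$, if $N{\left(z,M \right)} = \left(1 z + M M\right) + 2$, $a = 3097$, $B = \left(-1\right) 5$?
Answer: $2908$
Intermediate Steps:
$B = -5$
$N{\left(z,M \right)} = 2 + z + M^{2}$ ($N{\left(z,M \right)} = \left(z + M^{2}\right) + 2 = 2 + z + M^{2}$)
$a - 21 \left(-4 + N{\left(B,-4 \right)}\right) = 3097 - 21 \left(-4 + \left(2 - 5 + \left(-4\right)^{2}\right)\right) = 3097 - 21 \left(-4 + \left(2 - 5 + 16\right)\right) = 3097 - 21 \left(-4 + 13\right) = 3097 - 189 = 2908$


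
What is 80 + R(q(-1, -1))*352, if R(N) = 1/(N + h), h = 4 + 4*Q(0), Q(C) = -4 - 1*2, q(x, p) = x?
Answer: 1328/21 ≈ 63.238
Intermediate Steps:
Q(C) = -6 (Q(C) = -4 - 2 = -6)
h = -20 (h = 4 + 4*(-6) = 4 - 24 = -20)
R(N) = 1/(-20 + N) (R(N) = 1/(N - 20) = 1/(-20 + N))
80 + R(q(-1, -1))*352 = 80 + 352/(-20 - 1) = 80 + 352/(-21) = 80 - 1/21*352 = 80 - 352/21 = 1328/21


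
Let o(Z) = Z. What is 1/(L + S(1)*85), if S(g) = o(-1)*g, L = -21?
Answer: -1/106 ≈ -0.0094340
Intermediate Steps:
S(g) = -g
1/(L + S(1)*85) = 1/(-21 - 1*1*85) = 1/(-21 - 1*85) = 1/(-21 - 85) = 1/(-106) = -1/106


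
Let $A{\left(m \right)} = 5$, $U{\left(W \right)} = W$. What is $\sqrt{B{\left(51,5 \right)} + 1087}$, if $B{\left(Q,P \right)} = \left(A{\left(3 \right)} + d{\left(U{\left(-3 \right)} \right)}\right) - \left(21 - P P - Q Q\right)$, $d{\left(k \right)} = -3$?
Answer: $\sqrt{3694} \approx 60.778$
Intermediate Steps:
$B{\left(Q,P \right)} = -19 + P^{2} + Q^{2}$ ($B{\left(Q,P \right)} = \left(5 - 3\right) - \left(21 - P P - Q Q\right) = 2 - \left(21 - P^{2} - Q^{2}\right) = 2 + \left(-21 + P^{2} + Q^{2}\right) = -19 + P^{2} + Q^{2}$)
$\sqrt{B{\left(51,5 \right)} + 1087} = \sqrt{\left(-19 + 5^{2} + 51^{2}\right) + 1087} = \sqrt{\left(-19 + 25 + 2601\right) + 1087} = \sqrt{2607 + 1087} = \sqrt{3694}$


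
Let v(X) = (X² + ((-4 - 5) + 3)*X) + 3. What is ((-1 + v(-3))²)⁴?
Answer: 500246412961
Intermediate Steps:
v(X) = 3 + X² - 6*X (v(X) = (X² + (-9 + 3)*X) + 3 = (X² - 6*X) + 3 = 3 + X² - 6*X)
((-1 + v(-3))²)⁴ = ((-1 + (3 + (-3)² - 6*(-3)))²)⁴ = ((-1 + (3 + 9 + 18))²)⁴ = ((-1 + 30)²)⁴ = (29²)⁴ = 841⁴ = 500246412961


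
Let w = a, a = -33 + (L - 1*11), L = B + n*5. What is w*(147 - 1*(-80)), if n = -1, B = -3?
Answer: -11804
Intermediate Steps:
L = -8 (L = -3 - 1*5 = -3 - 5 = -8)
a = -52 (a = -33 + (-8 - 1*11) = -33 + (-8 - 11) = -33 - 19 = -52)
w = -52
w*(147 - 1*(-80)) = -52*(147 - 1*(-80)) = -52*(147 + 80) = -52*227 = -11804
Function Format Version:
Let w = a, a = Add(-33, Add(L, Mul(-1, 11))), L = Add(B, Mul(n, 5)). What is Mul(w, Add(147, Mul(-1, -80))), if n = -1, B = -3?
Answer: -11804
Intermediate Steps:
L = -8 (L = Add(-3, Mul(-1, 5)) = Add(-3, -5) = -8)
a = -52 (a = Add(-33, Add(-8, Mul(-1, 11))) = Add(-33, Add(-8, -11)) = Add(-33, -19) = -52)
w = -52
Mul(w, Add(147, Mul(-1, -80))) = Mul(-52, Add(147, Mul(-1, -80))) = Mul(-52, Add(147, 80)) = Mul(-52, 227) = -11804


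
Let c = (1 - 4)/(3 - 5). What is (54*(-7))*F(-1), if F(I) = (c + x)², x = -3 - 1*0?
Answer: -1701/2 ≈ -850.50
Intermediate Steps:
x = -3 (x = -3 + 0 = -3)
c = 3/2 (c = -3/(-2) = -3*(-½) = 3/2 ≈ 1.5000)
F(I) = 9/4 (F(I) = (3/2 - 3)² = (-3/2)² = 9/4)
(54*(-7))*F(-1) = (54*(-7))*(9/4) = -378*9/4 = -1701/2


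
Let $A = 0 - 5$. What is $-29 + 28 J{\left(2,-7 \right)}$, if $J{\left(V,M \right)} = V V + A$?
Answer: $-57$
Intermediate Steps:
$A = -5$
$J{\left(V,M \right)} = -5 + V^{2}$ ($J{\left(V,M \right)} = V V - 5 = V^{2} - 5 = -5 + V^{2}$)
$-29 + 28 J{\left(2,-7 \right)} = -29 + 28 \left(-5 + 2^{2}\right) = -29 + 28 \left(-5 + 4\right) = -29 + 28 \left(-1\right) = -29 - 28 = -57$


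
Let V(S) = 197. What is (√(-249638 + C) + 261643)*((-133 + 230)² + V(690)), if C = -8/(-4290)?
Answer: 2513342658 + 3202*I*√1148590670370/715 ≈ 2.5133e+9 + 4.7995e+6*I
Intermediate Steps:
C = 4/2145 (C = -8*(-1/4290) = 4/2145 ≈ 0.0018648)
(√(-249638 + C) + 261643)*((-133 + 230)² + V(690)) = (√(-249638 + 4/2145) + 261643)*((-133 + 230)² + 197) = (√(-535473506/2145) + 261643)*(97² + 197) = (I*√1148590670370/2145 + 261643)*(9409 + 197) = (261643 + I*√1148590670370/2145)*9606 = 2513342658 + 3202*I*√1148590670370/715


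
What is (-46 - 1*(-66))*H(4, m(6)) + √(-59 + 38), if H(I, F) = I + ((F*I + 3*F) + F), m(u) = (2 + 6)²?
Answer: 10320 + I*√21 ≈ 10320.0 + 4.5826*I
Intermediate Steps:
m(u) = 64 (m(u) = 8² = 64)
H(I, F) = I + 4*F + F*I (H(I, F) = I + ((3*F + F*I) + F) = I + (4*F + F*I) = I + 4*F + F*I)
(-46 - 1*(-66))*H(4, m(6)) + √(-59 + 38) = (-46 - 1*(-66))*(4 + 4*64 + 64*4) + √(-59 + 38) = (-46 + 66)*(4 + 256 + 256) + √(-21) = 20*516 + I*√21 = 10320 + I*√21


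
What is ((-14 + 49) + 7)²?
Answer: 1764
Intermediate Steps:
((-14 + 49) + 7)² = (35 + 7)² = 42² = 1764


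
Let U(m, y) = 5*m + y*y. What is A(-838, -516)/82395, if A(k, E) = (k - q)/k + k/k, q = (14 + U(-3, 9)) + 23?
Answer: 593/23015670 ≈ 2.5765e-5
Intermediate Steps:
U(m, y) = y**2 + 5*m (U(m, y) = 5*m + y**2 = y**2 + 5*m)
q = 103 (q = (14 + (9**2 + 5*(-3))) + 23 = (14 + (81 - 15)) + 23 = (14 + 66) + 23 = 80 + 23 = 103)
A(k, E) = 1 + (-103 + k)/k (A(k, E) = (k - 1*103)/k + k/k = (k - 103)/k + 1 = (-103 + k)/k + 1 = 1 + (-103 + k)/k)
A(-838, -516)/82395 = (2 - 103/(-838))/82395 = (2 - 103*(-1/838))*(1/82395) = (2 + 103/838)*(1/82395) = (1779/838)*(1/82395) = 593/23015670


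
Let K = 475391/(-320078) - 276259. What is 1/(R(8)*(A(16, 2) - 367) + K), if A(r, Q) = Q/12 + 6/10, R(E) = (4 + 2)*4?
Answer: -1600390/456191305909 ≈ -3.5082e-6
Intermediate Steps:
R(E) = 24 (R(E) = 6*4 = 24)
A(r, Q) = 3/5 + Q/12 (A(r, Q) = Q*(1/12) + 6*(1/10) = Q/12 + 3/5 = 3/5 + Q/12)
K = -88424903593/320078 (K = 475391*(-1/320078) - 276259 = -475391/320078 - 276259 = -88424903593/320078 ≈ -2.7626e+5)
1/(R(8)*(A(16, 2) - 367) + K) = 1/(24*((3/5 + (1/12)*2) - 367) - 88424903593/320078) = 1/(24*((3/5 + 1/6) - 367) - 88424903593/320078) = 1/(24*(23/30 - 367) - 88424903593/320078) = 1/(24*(-10987/30) - 88424903593/320078) = 1/(-43948/5 - 88424903593/320078) = 1/(-456191305909/1600390) = -1600390/456191305909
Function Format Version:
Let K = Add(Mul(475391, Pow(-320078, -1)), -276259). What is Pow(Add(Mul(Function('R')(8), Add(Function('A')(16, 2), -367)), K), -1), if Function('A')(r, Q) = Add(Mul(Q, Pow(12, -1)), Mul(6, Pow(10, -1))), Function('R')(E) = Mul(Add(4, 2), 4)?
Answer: Rational(-1600390, 456191305909) ≈ -3.5082e-6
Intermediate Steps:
Function('R')(E) = 24 (Function('R')(E) = Mul(6, 4) = 24)
Function('A')(r, Q) = Add(Rational(3, 5), Mul(Rational(1, 12), Q)) (Function('A')(r, Q) = Add(Mul(Q, Rational(1, 12)), Mul(6, Rational(1, 10))) = Add(Mul(Rational(1, 12), Q), Rational(3, 5)) = Add(Rational(3, 5), Mul(Rational(1, 12), Q)))
K = Rational(-88424903593, 320078) (K = Add(Mul(475391, Rational(-1, 320078)), -276259) = Add(Rational(-475391, 320078), -276259) = Rational(-88424903593, 320078) ≈ -2.7626e+5)
Pow(Add(Mul(Function('R')(8), Add(Function('A')(16, 2), -367)), K), -1) = Pow(Add(Mul(24, Add(Add(Rational(3, 5), Mul(Rational(1, 12), 2)), -367)), Rational(-88424903593, 320078)), -1) = Pow(Add(Mul(24, Add(Add(Rational(3, 5), Rational(1, 6)), -367)), Rational(-88424903593, 320078)), -1) = Pow(Add(Mul(24, Add(Rational(23, 30), -367)), Rational(-88424903593, 320078)), -1) = Pow(Add(Mul(24, Rational(-10987, 30)), Rational(-88424903593, 320078)), -1) = Pow(Add(Rational(-43948, 5), Rational(-88424903593, 320078)), -1) = Pow(Rational(-456191305909, 1600390), -1) = Rational(-1600390, 456191305909)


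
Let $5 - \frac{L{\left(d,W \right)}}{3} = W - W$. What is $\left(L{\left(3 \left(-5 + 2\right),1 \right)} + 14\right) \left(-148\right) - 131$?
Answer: $-4423$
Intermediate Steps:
$L{\left(d,W \right)} = 15$ ($L{\left(d,W \right)} = 15 - 3 \left(W - W\right) = 15 - 0 = 15 + 0 = 15$)
$\left(L{\left(3 \left(-5 + 2\right),1 \right)} + 14\right) \left(-148\right) - 131 = \left(15 + 14\right) \left(-148\right) - 131 = 29 \left(-148\right) - 131 = -4292 - 131 = -4423$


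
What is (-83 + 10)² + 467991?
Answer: 473320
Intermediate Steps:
(-83 + 10)² + 467991 = (-73)² + 467991 = 5329 + 467991 = 473320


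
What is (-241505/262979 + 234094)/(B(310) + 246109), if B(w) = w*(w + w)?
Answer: 20520521507/38422020837 ≈ 0.53408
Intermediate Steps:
B(w) = 2*w**2 (B(w) = w*(2*w) = 2*w**2)
(-241505/262979 + 234094)/(B(310) + 246109) = (-241505/262979 + 234094)/(2*310**2 + 246109) = (-241505*1/262979 + 234094)/(2*96100 + 246109) = (-241505/262979 + 234094)/(192200 + 246109) = (61561564521/262979)/438309 = (61561564521/262979)*(1/438309) = 20520521507/38422020837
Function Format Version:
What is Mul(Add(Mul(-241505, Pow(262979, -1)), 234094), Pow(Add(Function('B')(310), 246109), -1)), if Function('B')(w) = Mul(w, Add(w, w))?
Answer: Rational(20520521507, 38422020837) ≈ 0.53408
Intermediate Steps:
Function('B')(w) = Mul(2, Pow(w, 2)) (Function('B')(w) = Mul(w, Mul(2, w)) = Mul(2, Pow(w, 2)))
Mul(Add(Mul(-241505, Pow(262979, -1)), 234094), Pow(Add(Function('B')(310), 246109), -1)) = Mul(Add(Mul(-241505, Pow(262979, -1)), 234094), Pow(Add(Mul(2, Pow(310, 2)), 246109), -1)) = Mul(Add(Mul(-241505, Rational(1, 262979)), 234094), Pow(Add(Mul(2, 96100), 246109), -1)) = Mul(Add(Rational(-241505, 262979), 234094), Pow(Add(192200, 246109), -1)) = Mul(Rational(61561564521, 262979), Pow(438309, -1)) = Mul(Rational(61561564521, 262979), Rational(1, 438309)) = Rational(20520521507, 38422020837)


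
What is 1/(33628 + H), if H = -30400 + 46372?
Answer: 1/49600 ≈ 2.0161e-5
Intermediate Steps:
H = 15972
1/(33628 + H) = 1/(33628 + 15972) = 1/49600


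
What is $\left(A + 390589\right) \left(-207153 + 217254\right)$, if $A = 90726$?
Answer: $4861762815$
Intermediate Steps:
$\left(A + 390589\right) \left(-207153 + 217254\right) = \left(90726 + 390589\right) \left(-207153 + 217254\right) = 481315 \cdot 10101 = 4861762815$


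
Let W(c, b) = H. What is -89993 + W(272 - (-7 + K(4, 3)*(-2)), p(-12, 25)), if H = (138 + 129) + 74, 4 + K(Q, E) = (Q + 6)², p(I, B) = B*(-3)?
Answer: -89652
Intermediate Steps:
p(I, B) = -3*B
K(Q, E) = -4 + (6 + Q)² (K(Q, E) = -4 + (Q + 6)² = -4 + (6 + Q)²)
H = 341 (H = 267 + 74 = 341)
W(c, b) = 341
-89993 + W(272 - (-7 + K(4, 3)*(-2)), p(-12, 25)) = -89993 + 341 = -89652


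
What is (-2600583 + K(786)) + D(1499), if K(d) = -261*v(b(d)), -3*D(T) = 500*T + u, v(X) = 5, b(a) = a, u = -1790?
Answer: -8553374/3 ≈ -2.8511e+6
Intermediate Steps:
D(T) = 1790/3 - 500*T/3 (D(T) = -(500*T - 1790)/3 = -(-1790 + 500*T)/3 = 1790/3 - 500*T/3)
K(d) = -1305 (K(d) = -261*5 = -1305)
(-2600583 + K(786)) + D(1499) = (-2600583 - 1305) + (1790/3 - 500/3*1499) = -2601888 + (1790/3 - 749500/3) = -2601888 - 747710/3 = -8553374/3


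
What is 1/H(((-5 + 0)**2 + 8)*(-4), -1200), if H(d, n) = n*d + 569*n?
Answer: -1/524400 ≈ -1.9069e-6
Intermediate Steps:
H(d, n) = 569*n + d*n (H(d, n) = d*n + 569*n = 569*n + d*n)
1/H(((-5 + 0)**2 + 8)*(-4), -1200) = 1/(-1200*(569 + ((-5 + 0)**2 + 8)*(-4))) = 1/(-1200*(569 + ((-5)**2 + 8)*(-4))) = 1/(-1200*(569 + (25 + 8)*(-4))) = 1/(-1200*(569 + 33*(-4))) = 1/(-1200*(569 - 132)) = 1/(-1200*437) = 1/(-524400) = -1/524400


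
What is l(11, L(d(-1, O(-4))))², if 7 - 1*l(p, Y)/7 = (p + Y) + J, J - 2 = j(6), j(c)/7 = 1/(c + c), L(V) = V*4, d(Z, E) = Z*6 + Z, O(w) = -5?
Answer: 3236401/144 ≈ 22475.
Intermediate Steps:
d(Z, E) = 7*Z (d(Z, E) = 6*Z + Z = 7*Z)
L(V) = 4*V
j(c) = 7/(2*c) (j(c) = 7/(c + c) = 7/((2*c)) = 7*(1/(2*c)) = 7/(2*c))
J = 31/12 (J = 2 + (7/2)/6 = 2 + (7/2)*(⅙) = 2 + 7/12 = 31/12 ≈ 2.5833)
l(p, Y) = 371/12 - 7*Y - 7*p (l(p, Y) = 49 - 7*((p + Y) + 31/12) = 49 - 7*((Y + p) + 31/12) = 49 - 7*(31/12 + Y + p) = 49 + (-217/12 - 7*Y - 7*p) = 371/12 - 7*Y - 7*p)
l(11, L(d(-1, O(-4))))² = (371/12 - 28*7*(-1) - 7*11)² = (371/12 - 28*(-7) - 77)² = (371/12 - 7*(-28) - 77)² = (371/12 + 196 - 77)² = (1799/12)² = 3236401/144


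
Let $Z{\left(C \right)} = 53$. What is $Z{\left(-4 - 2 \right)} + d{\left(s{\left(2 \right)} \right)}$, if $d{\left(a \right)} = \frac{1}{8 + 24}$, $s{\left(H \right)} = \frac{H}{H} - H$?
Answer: $\frac{1697}{32} \approx 53.031$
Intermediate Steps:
$s{\left(H \right)} = 1 - H$
$d{\left(a \right)} = \frac{1}{32}$
$Z{\left(-4 - 2 \right)} + d{\left(s{\left(2 \right)} \right)} = 53 + \frac{1}{32} = \frac{1697}{32}$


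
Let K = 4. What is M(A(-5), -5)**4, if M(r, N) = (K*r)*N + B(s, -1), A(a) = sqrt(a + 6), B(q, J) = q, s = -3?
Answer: 279841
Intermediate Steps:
A(a) = sqrt(6 + a)
M(r, N) = -3 + 4*N*r (M(r, N) = (4*r)*N - 3 = 4*N*r - 3 = -3 + 4*N*r)
M(A(-5), -5)**4 = (-3 + 4*(-5)*sqrt(6 - 5))**4 = (-3 + 4*(-5)*sqrt(1))**4 = (-3 + 4*(-5)*1)**4 = (-3 - 20)**4 = (-23)**4 = 279841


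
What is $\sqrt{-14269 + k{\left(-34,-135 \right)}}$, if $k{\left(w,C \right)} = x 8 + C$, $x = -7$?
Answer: $2 i \sqrt{3615} \approx 120.25 i$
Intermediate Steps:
$k{\left(w,C \right)} = -56 + C$ ($k{\left(w,C \right)} = \left(-7\right) 8 + C = -56 + C$)
$\sqrt{-14269 + k{\left(-34,-135 \right)}} = \sqrt{-14269 - 191} = \sqrt{-14460} = 2 i \sqrt{3615}$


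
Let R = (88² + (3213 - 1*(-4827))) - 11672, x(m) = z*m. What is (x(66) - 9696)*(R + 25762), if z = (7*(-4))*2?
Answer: -400072608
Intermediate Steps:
z = -56 (z = -28*2 = -56)
x(m) = -56*m
R = 4112 (R = (7744 + (3213 + 4827)) - 11672 = (7744 + 8040) - 11672 = 15784 - 11672 = 4112)
(x(66) - 9696)*(R + 25762) = (-56*66 - 9696)*(4112 + 25762) = (-3696 - 9696)*29874 = -13392*29874 = -400072608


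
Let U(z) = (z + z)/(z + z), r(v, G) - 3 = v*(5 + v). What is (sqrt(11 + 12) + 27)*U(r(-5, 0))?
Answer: 27 + sqrt(23) ≈ 31.796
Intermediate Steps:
r(v, G) = 3 + v*(5 + v)
U(z) = 1 (U(z) = (2*z)/((2*z)) = (2*z)*(1/(2*z)) = 1)
(sqrt(11 + 12) + 27)*U(r(-5, 0)) = (sqrt(11 + 12) + 27)*1 = (sqrt(23) + 27)*1 = (27 + sqrt(23))*1 = 27 + sqrt(23)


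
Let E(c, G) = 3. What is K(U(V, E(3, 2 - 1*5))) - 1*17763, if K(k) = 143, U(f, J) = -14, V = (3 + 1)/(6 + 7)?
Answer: -17620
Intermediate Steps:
V = 4/13 ≈ 0.30769
K(U(V, E(3, 2 - 1*5))) - 1*17763 = 143 - 1*17763 = 143 - 17763 = -17620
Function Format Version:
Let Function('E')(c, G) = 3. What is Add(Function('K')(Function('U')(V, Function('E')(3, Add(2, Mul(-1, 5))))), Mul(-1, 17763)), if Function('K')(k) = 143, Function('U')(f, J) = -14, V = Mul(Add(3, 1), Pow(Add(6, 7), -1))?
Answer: -17620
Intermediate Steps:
V = Rational(4, 13) (V = Mul(4, Pow(13, -1)) = Mul(4, Rational(1, 13)) = Rational(4, 13) ≈ 0.30769)
Add(Function('K')(Function('U')(V, Function('E')(3, Add(2, Mul(-1, 5))))), Mul(-1, 17763)) = Add(143, Mul(-1, 17763)) = Add(143, -17763) = -17620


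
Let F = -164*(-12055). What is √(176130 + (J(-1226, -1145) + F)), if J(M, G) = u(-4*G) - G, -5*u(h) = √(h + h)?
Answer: √(53857375 - 10*√2290)/5 ≈ 1467.7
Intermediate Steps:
u(h) = -√2*√h/5 (u(h) = -√(h + h)/5 = -√2*√h/5)
J(M, G) = -G - 2*√2*√(-G)/5 (J(M, G) = -√2*√(-4*G)/5 - G = -√2*2*√(-G)/5 - G = -2*√2*√(-G)/5 - G = -G - 2*√2*√(-G)/5)
F = 1977020
√(176130 + (J(-1226, -1145) + F)) = √(176130 + ((-1*(-1145) - 2*√2*√(-1*(-1145))/5) + 1977020)) = √(176130 + ((1145 - 2*√2*√1145/5) + 1977020)) = √(176130 + ((1145 - 2*√2290/5) + 1977020)) = √(176130 + (1978165 - 2*√2290/5)) = √(2154295 - 2*√2290/5)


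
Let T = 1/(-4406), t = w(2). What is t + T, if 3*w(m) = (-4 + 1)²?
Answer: 13217/4406 ≈ 2.9998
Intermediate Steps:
w(m) = 3 (w(m) = (-4 + 1)²/3 = (⅓)*(-3)² = (⅓)*9 = 3)
t = 3
T = -1/4406 ≈ -0.00022696
t + T = 3 - 1/4406 = 13217/4406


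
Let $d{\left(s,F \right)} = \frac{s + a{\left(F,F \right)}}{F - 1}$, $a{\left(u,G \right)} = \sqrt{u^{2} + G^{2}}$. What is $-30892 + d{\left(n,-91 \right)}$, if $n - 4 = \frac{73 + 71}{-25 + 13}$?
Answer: $- \frac{710514}{23} - \frac{91 \sqrt{2}}{92} \approx -30893.0$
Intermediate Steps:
$a{\left(u,G \right)} = \sqrt{G^{2} + u^{2}}$
$n = -8$ ($n = 4 + \frac{73 + 71}{-25 + 13} = 4 + \frac{144}{-12} = 4 + 144 \left(- \frac{1}{12}\right) = 4 - 12 = -8$)
$d{\left(s,F \right)} = \frac{s + \sqrt{2} \sqrt{F^{2}}}{-1 + F}$ ($d{\left(s,F \right)} = \frac{s + \sqrt{F^{2} + F^{2}}}{F - 1} = \frac{s + \sqrt{2 F^{2}}}{-1 + F} = \frac{s + \sqrt{2} \sqrt{F^{2}}}{-1 + F}$)
$-30892 + d{\left(n,-91 \right)} = -30892 + \frac{-8 + \sqrt{2} \sqrt{\left(-91\right)^{2}}}{-1 - 91} = -30892 + \frac{-8 + \sqrt{2} \sqrt{8281}}{-92} = -30892 - \frac{-8 + \sqrt{2} \cdot 91}{92} = -30892 - \frac{-8 + 91 \sqrt{2}}{92} = -30892 + \left(\frac{2}{23} - \frac{91 \sqrt{2}}{92}\right) = - \frac{710514}{23} - \frac{91 \sqrt{2}}{92}$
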